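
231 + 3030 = 3261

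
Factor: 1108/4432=2^(-2)=1/4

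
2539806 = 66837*38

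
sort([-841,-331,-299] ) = [-841,-331,-299] 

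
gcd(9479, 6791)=1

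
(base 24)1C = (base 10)36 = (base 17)22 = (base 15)26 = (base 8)44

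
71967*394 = 28354998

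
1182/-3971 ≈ -0.298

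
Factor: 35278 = 2^1*31^1*569^1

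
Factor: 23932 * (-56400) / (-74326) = 2^5 * 3^1 * 5^2 * 7^ (-1) * 31^1 * 47^1 * 193^1 * 5309^ (-1) = 674882400/37163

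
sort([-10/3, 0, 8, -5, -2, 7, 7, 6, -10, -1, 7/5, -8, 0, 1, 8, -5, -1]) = [-10, -8, -5, -5, -10/3, -2, -1, -1, 0, 0, 1, 7/5, 6, 7, 7, 8, 8]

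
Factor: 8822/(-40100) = -1 * 2^(-1) * 5^(-2) * 11^1 = -11/50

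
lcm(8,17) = 136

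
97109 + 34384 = 131493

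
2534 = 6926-4392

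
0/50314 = 0 = 0.00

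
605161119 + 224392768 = 829553887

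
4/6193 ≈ 0.000646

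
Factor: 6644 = 2^2 * 11^1 * 151^1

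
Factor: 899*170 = 2^1*5^1*17^1*29^1*31^1 = 152830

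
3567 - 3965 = -398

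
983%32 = 23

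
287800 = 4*71950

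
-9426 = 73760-83186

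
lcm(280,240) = 1680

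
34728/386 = 17364/193 ≈ 89.97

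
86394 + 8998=95392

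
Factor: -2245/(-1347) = 3^(-1) * 5^1 = 5/3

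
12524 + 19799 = 32323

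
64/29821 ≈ 0.00215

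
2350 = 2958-608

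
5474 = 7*782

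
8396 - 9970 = -1574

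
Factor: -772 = -1 * 2^2 * 193^1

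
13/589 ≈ 0.0221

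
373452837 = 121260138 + 252192699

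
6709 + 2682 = 9391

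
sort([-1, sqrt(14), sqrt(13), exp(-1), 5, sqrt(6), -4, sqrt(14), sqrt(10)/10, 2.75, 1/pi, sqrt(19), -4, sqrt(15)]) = [-4, -4, -1, sqrt(10)/10, 1/pi, exp(-1), sqrt(6), 2.75, sqrt(13), sqrt(14), sqrt(14), sqrt(15), sqrt(19), 5]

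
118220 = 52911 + 65309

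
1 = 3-2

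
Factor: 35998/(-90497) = -1*2^1*11^(-1)*19^(-1)*41^1*433^(-1)*439^1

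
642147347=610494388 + 31652959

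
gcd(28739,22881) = 29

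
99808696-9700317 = 90108379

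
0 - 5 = -5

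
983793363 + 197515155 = 1181308518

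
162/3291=54/1097≈0.0492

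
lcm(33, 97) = 3201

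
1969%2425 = 1969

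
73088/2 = 36544 = 36544.00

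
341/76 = 4 + 37/76 ≈ 4.49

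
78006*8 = 624048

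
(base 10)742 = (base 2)1011100110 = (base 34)ls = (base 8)1346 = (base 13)451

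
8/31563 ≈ 0.000253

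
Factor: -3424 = -1 * 2^5 * 107^1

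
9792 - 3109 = 6683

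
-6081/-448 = 13 + 257/448 ≈ 13.57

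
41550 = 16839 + 24711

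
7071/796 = 8 + 703/796 ≈ 8.88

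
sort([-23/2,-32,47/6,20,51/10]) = [-32,-23/2,51/10,47/6,20]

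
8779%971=40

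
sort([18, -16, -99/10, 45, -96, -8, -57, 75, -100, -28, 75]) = [-100, -96, -57, -28, -16, -99/10, -8, 18, 45, 75, 75]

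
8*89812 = 718496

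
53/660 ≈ 0.0803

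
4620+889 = 5509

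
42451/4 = 10612 + 3/4 = 10612.75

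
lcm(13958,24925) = 348950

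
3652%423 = 268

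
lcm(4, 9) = 36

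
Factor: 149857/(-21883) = -1 * 79^(-1) * 541^1 = -541/79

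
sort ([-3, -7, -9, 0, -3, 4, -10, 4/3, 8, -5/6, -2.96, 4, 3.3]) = [-10, -9, -7, -3, -3, -2.96, -5/6, 0, 4/3, 3.3, 4, 4, 8]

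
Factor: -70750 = -1*2^1*5^3*283^1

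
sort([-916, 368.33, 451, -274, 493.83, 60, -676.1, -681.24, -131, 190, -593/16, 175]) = [-916, -681.24, -676.1, -274, -131, -593/16, 60, 175, 190, 368.33, 451, 493.83]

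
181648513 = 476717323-295068810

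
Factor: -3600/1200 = -1 * 3^1 = -3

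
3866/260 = 1933/130 ≈ 14.87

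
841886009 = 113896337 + 727989672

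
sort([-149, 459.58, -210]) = [-210, -149, 459.58]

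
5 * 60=300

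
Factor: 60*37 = 2^2*3^1*5^1*37^1 = 2220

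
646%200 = 46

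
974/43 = 22 + 28/43 ≈ 22.65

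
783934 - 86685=697249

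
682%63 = 52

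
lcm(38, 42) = 798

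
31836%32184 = 31836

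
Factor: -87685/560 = -1 * 2^(-4) * 7^(-1) * 13^1 * 19^1 * 71^1 = -17537/112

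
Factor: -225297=-1*3^2*25033^1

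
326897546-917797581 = -590900035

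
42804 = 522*82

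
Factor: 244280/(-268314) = -1*2^2*3^(-1)*5^1*31^1*227^(-1) = -620/681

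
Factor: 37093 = 7^2*757^1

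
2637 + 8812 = 11449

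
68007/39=22669/13 ≈ 1743.77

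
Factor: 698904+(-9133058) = -1*2^1*4217077^1 = -8434154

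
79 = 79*1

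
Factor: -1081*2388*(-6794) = 2^3*3^1*23^1*43^1*47^1*79^1*199^1 = 17538221832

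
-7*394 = -2758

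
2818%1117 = 584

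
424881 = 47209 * 9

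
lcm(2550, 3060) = 15300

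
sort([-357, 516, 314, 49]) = [-357, 49, 314, 516]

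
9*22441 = 201969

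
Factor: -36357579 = -1*3^4*448859^1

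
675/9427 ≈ 0.0716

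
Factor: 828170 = 2^1 * 5^1 * 7^1 * 11831^1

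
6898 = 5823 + 1075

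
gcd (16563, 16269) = 3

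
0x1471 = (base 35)49i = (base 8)12161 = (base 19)e98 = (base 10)5233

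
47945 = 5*9589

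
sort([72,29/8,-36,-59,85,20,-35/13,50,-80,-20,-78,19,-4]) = [-80,-78,-59,-36,-20,-4,-35/13,29/8,19,20,50,72,85]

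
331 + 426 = 757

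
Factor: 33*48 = 2^4*3^2*11^1 = 1584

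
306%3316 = 306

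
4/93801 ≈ 0.0000426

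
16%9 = 7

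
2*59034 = 118068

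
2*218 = 436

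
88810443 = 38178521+50631922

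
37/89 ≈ 0.416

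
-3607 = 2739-6346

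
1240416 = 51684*24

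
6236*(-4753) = -29639708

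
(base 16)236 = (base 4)20312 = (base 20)186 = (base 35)g6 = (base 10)566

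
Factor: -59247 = -1*3^2*29^1*227^1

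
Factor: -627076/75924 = -1 * 3^(-3) * 223^1 = -223/27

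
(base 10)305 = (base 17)10g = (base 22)dj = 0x131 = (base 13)1a6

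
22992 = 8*2874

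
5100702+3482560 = 8583262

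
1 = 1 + 0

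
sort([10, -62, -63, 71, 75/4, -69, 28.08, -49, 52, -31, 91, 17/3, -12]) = [-69, -63, -62, -49, -31, -12, 17/3, 10, 75/4, 28.08, 52, 71, 91]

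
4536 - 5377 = -841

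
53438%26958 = 26480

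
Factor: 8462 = 2^1 * 4231^1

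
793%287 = 219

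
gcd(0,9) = 9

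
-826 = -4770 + 3944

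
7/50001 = 1/7143 ≈ 0.000140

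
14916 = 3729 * 4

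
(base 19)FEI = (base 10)5699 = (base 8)13103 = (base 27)7M2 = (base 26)8B5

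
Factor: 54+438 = 2^2*3^1*41^1 = 492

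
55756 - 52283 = 3473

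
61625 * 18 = 1109250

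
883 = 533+350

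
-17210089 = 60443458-77653547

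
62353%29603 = 3147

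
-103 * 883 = -90949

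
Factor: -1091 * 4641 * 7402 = -1 * 2^1 * 3^1 * 7^1 * 13^1 * 17^1 * 1091^1 * 3701^1 = -37478776062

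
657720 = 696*945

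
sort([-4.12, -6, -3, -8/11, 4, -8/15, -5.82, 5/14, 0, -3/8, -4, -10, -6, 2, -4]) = [-10, -6, -6, -5.82, -4.12, -4, -4, -3, -8/11, -8/15, -3/8, 0, 5/14, 2, 4]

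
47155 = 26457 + 20698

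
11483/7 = 1640 + 3/7 ≈ 1640.43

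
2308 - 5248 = -2940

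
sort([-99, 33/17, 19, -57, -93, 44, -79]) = [-99, -93, -79, -57, 33/17, 19, 44]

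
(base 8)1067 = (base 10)567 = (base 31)i9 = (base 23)11f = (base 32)hn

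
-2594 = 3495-6089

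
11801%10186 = 1615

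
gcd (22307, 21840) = 1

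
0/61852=0=0.00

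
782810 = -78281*(-10)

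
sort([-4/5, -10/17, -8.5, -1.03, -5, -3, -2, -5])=[-8.5, -5, -5, -3, -2, -1.03, -4/5, -10/17]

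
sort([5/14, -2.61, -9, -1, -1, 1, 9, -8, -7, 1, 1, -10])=[-10, -9, -8, -7, -2.61, -1, -1, 5/14, 1, 1, 1, 9]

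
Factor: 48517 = 7^1*29^1*239^1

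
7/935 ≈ 0.00749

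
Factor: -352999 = -1 * 83^1 * 4253^1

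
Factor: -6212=-1*2^2*1553^1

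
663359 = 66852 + 596507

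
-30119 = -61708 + 31589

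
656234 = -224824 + 881058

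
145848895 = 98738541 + 47110354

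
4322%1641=1040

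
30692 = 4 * 7673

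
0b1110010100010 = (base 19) 115f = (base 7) 30241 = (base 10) 7330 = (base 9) 11044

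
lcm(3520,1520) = 66880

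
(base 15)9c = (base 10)147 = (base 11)124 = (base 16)93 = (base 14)a7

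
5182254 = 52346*99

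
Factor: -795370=-1 * 2^1 * 5^1 * 79537^1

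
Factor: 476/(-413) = -1*2^2*17^1*59^(-1) = -68/59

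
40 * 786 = 31440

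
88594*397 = 35171818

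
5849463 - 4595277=1254186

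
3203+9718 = 12921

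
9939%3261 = 156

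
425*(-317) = -134725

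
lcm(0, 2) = 0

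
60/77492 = 15/19373 ≈ 0.000774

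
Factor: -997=-1 * 997^1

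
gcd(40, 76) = 4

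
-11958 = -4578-7380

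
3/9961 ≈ 0.000301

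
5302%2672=2630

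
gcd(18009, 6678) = 9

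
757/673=1 + 84/673 ≈ 1.12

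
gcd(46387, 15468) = 1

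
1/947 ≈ 0.00106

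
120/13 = 9 + 3/13 ≈ 9.23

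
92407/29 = 3186 + 13/29 ≈ 3186.45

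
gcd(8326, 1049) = 1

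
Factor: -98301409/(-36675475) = 5^(-2)*149^1*941^(-1)*1559^(-1)*659741^1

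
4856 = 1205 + 3651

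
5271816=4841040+430776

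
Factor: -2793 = -1 * 3^1 * 7^2 * 19^1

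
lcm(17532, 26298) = 52596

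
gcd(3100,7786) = 2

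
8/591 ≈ 0.0135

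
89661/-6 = -29887/2 = -14943.50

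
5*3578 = 17890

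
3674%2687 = 987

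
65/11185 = 13/2237 ≈ 0.00581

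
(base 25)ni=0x251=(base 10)593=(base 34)hf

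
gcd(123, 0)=123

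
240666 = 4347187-4106521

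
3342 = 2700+642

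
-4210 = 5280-9490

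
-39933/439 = -90 - 423/439 ≈ -90.96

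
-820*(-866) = 710120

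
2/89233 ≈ 0.0000224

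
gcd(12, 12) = 12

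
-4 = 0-4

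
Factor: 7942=2^1*11^1*19^2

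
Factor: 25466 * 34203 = 2^1 * 3^1 * 7^1 * 13^1 * 17^1 * 107^1 * 877^1 = 871013598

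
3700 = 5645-1945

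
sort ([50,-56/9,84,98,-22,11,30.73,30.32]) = [-22,-56/9,11,30.32,30.73,50,84,98]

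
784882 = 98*8009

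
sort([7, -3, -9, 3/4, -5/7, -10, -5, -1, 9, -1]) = [-10, -9, -5, -3, -1, -1, -5/7, 3/4, 7, 9]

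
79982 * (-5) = -399910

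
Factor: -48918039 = -1 * 3^1 * 113^2 * 1277^1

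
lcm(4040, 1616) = 8080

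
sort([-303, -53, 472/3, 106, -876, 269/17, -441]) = [-876, -441, -303, -53, 269/17, 106, 472/3]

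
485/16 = 30 + 5/16 ≈ 30.31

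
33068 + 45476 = 78544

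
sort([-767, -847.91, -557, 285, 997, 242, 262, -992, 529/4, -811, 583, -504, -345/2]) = [-992, -847.91, -811, -767, -557, -504, -345/2, 529/4, 242, 262, 285, 583, 997]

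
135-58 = 77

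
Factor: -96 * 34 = -1 * 2^6 * 3^1 * 17^1 = -3264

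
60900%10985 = 5975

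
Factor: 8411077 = 23^1 * 365699^1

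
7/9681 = 1/1383 ≈ 0.000723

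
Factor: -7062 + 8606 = 2^3*193^1 = 1544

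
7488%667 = 151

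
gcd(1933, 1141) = 1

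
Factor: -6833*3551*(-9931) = 53^1*67^1*6833^1*9931^1 = 240965615173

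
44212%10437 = 2464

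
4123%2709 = 1414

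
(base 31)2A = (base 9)80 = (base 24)30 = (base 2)1001000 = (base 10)72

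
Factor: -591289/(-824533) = 577^(-1)*1429^(-1)*591289^1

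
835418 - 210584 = 624834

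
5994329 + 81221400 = 87215729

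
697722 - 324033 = 373689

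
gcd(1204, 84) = 28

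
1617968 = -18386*(-88)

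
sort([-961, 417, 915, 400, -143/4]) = [-961, -143/4, 400, 417, 915]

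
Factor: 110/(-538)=-1*5^1*11^1*269^(-1)=-55/269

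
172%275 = 172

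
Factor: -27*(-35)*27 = 3^6*5^1*7^1 = 25515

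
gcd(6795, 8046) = 9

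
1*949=949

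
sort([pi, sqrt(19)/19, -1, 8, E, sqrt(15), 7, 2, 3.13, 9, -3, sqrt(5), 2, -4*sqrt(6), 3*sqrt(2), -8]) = [-4*sqrt(6), -8, -3, -1, sqrt(19)/19, 2, 2, sqrt(5), E, 3.13, pi, sqrt(15), 3*sqrt(2), 7, 8, 9]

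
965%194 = 189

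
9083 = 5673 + 3410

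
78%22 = 12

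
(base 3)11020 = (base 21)59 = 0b1110010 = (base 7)222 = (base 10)114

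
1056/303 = 352/101 ≈ 3.49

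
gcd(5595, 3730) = 1865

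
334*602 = 201068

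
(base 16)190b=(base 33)5t9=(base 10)6411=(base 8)14413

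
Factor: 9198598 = 2^1*17^1*270547^1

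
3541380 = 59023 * 60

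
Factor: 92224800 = 2^5 * 3^2 * 5^2 * 12809^1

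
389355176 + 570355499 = 959710675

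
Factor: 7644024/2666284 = 2^1 * 3^3 * 43^1 * 239^(-1) * 823^1 * 2789^(-1) = 1911006/666571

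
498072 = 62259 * 8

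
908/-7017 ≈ -0.129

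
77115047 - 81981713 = -4866666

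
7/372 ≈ 0.0188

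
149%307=149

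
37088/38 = 976 = 976.00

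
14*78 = 1092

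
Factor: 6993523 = 6993523^1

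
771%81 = 42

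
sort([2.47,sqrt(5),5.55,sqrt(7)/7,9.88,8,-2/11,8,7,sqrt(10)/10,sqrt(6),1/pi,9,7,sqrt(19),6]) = [-2/11,sqrt(10)/10,1/pi,sqrt(7)/7,sqrt(5),sqrt(6),2.47,sqrt(19),5.55,6,7,7,8,8,9,9.88]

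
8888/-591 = -15 - 23/591 ≈ -15.04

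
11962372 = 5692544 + 6269828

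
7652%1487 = 217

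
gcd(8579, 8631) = 1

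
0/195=0=0.00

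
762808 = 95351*8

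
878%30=8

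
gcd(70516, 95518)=2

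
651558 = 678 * 961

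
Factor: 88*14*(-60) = -1*2^6*3^1*5^1*7^1*11^1 = -73920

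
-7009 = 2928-9937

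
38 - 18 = 20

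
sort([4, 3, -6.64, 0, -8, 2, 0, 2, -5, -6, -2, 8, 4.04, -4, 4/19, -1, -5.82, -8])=[-8, -8, -6.64, -6, -5.82, -5, -4, -2, -1, 0, 0, 4/19, 2, 2, 3, 4, 4.04, 8]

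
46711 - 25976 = 20735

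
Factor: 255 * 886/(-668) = -1 * 2^(-1) * 3^1 * 5^1 * 17^1 * 167^(-1) * 443^1 = -112965/334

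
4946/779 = 6 + 272/779 ≈ 6.35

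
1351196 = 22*61418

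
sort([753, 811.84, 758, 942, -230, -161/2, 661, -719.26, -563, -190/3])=[-719.26, -563, -230, -161/2, -190/3, 661, 753, 758, 811.84, 942]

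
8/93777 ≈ 0.0000853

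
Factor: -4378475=-1*5^2*43^1*4073^1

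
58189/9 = 6465 + 4/9 ≈ 6465.44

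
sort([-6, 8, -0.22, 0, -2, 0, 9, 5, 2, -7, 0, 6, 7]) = [-7, -6, -2, -0.22, 0, 0, 0, 2, 5, 6, 7, 8, 9]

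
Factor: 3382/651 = 2^1 * 3^(-1) * 7^(-1) * 19^1 * 31^(-1) * 89^1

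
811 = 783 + 28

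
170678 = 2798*61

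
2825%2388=437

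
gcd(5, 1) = 1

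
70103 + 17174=87277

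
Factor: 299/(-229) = -1*13^1*23^1*229^(-1)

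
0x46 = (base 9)77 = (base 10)70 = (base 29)2c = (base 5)240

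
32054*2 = 64108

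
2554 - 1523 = 1031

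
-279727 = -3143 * 89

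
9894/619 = 15 + 609/619 ≈ 15.98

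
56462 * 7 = 395234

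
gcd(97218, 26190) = 18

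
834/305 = 2 + 224/305 ≈ 2.73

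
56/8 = 7 = 7.00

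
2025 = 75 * 27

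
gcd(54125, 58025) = 25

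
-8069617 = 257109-8326726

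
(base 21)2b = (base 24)25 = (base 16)35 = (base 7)104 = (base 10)53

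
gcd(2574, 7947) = 9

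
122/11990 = 61/5995 ≈ 0.0102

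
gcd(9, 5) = 1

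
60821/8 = 7602 + 5/8 ≈ 7602.63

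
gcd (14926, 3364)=2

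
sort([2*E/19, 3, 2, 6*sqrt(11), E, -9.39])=[-9.39, 2*E/19, 2, E, 3, 6*sqrt(11)]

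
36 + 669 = 705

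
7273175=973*7475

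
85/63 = 1 + 22/63 ≈ 1.35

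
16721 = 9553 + 7168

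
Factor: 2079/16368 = 2^(-4) * 3^2 * 7^1 * 31^(-1) = 63/496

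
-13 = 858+-871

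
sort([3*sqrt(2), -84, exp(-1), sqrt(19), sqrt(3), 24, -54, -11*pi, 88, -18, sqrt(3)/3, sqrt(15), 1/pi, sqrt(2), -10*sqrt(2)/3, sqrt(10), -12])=[-84, -54, -11*pi, -18, -12, -10*sqrt(2)/3, 1/pi, exp(-1), sqrt(3)/3, sqrt(2), sqrt(3), sqrt(10), sqrt(15), 3*sqrt(2), sqrt(19), 24, 88]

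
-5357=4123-9480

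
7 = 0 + 7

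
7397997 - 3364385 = 4033612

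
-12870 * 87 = -1119690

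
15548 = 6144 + 9404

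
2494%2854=2494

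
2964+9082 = 12046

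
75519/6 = 12586 + 1/2 = 12586.50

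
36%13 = 10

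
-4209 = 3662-7871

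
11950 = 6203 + 5747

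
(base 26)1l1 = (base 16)4c7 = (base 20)313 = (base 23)274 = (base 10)1223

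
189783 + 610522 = 800305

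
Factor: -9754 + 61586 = 2^3*11^1*19^1*31^1 = 51832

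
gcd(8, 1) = 1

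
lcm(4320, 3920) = 211680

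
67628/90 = 33814/45 ≈ 751.42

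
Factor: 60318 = 2^1 * 3^3 * 1117^1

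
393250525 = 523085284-129834759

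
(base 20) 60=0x78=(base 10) 120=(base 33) 3l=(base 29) 44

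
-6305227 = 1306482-7611709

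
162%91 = 71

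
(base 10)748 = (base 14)3b6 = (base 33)mm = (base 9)1021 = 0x2ec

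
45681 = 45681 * 1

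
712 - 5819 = -5107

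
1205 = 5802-4597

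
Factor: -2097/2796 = -1 * 2^(-2) * 3^1 = -3/4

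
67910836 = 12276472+55634364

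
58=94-36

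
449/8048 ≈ 0.0558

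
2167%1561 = 606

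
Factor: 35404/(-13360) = -1*2^(-2)*5^(-1)*53^1 = -53/20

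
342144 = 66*5184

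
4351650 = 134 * 32475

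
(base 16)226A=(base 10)8810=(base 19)157D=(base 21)JKB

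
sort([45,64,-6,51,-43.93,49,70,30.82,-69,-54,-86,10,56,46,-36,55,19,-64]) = [-86,-69,-64,-54,-43.93,-36,-6,10,19,30.82,45,46,49,51,55,56,64,70]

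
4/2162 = 2/1081 ≈ 0.00185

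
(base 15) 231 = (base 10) 496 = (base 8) 760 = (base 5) 3441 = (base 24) kg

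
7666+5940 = 13606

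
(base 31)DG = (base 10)419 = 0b110100011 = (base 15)1CE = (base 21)JK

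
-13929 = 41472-55401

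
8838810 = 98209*90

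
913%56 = 17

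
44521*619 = 27558499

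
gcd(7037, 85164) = 1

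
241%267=241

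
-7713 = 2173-9886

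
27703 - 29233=-1530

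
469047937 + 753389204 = 1222437141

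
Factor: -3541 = -1 * 3541^1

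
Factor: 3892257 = 3^2*251^1*1723^1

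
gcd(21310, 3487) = 1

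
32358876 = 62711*516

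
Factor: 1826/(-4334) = -1*83^1*197^(-1) = -83/197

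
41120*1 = 41120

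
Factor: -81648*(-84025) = 2^4*3^6*5^2*7^1*3361^1 = 6860473200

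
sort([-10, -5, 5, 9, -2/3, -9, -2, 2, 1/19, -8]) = [-10, -9, -8, -5, -2, -2/3, 1/19, 2, 5, 9]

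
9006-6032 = 2974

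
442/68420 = 221/34210 ≈ 0.00646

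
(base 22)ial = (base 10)8953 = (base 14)3397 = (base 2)10001011111001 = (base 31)99p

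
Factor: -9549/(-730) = 2^(-1) * 3^2 * 5^(-1) * 73^(-1) * 1061^1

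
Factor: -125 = -1*5^3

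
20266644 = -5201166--25467810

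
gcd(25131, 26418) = 3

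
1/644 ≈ 0.00155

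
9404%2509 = 1877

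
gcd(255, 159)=3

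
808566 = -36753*(-22)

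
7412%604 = 164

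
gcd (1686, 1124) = 562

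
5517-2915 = 2602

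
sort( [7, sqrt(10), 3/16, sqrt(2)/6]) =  [3/16, sqrt(2)/6, sqrt(10), 7]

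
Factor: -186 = -1*2^1*3^1*31^1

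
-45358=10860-56218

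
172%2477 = 172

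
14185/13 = 1091 + 2/13 ≈ 1091.15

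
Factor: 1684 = 2^2*421^1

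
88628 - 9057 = 79571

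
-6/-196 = 3/98 ≈ 0.0306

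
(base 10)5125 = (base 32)505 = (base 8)12005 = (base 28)6f1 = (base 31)5aa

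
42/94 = 21/47≈0.447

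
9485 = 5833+3652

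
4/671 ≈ 0.00596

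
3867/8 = 483 + 3/8 ≈ 483.38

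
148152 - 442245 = -294093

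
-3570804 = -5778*618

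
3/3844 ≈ 0.000780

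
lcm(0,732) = 0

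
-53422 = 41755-95177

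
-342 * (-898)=307116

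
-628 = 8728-9356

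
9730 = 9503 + 227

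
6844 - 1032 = 5812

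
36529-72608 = -36079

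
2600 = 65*40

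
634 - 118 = 516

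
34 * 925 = 31450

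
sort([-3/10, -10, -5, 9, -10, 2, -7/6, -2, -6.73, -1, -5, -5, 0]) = [-10, -10, -6.73, -5, -5, -5, -2, -7/6, -1, -3/10, 0, 2, 9]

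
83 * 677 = 56191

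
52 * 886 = 46072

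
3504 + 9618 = 13122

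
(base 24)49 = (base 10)105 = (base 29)3i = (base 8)151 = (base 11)96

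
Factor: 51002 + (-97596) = -1 * 2^1 * 23297^1 = -46594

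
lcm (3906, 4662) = 144522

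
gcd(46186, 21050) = 2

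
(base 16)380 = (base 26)18c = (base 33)r5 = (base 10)896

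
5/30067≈0.000166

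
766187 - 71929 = 694258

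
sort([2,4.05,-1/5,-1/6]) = [-1/5,-1/6,2,4.05]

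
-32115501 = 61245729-93361230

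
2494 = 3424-930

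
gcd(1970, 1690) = 10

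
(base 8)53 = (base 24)1j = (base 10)43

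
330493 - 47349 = 283144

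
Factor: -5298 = -1*2^1*3^1*883^1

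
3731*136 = 507416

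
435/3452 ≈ 0.126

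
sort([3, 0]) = [0, 3]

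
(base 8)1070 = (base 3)210001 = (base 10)568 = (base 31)ia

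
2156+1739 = 3895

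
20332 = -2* (-10166) 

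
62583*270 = 16897410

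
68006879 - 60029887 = 7976992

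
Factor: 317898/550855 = 2^1 * 3^3 * 5^(-1) * 7^1 * 131^(-1) = 378/655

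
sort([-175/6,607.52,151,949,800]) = [-175/6,151,607.52,800,949]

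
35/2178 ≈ 0.0161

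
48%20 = 8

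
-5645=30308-35953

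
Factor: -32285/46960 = -1*2^ (-4)*11^1 = -11/16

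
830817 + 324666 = 1155483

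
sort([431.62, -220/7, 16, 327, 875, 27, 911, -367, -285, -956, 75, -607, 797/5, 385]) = [-956, -607, -367, -285, -220/7, 16, 27, 75, 797/5, 327, 385, 431.62, 875, 911]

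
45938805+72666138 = 118604943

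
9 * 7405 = 66645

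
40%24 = 16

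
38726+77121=115847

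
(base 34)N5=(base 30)Q7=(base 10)787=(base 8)1423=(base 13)487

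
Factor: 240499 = 7^1*17^1*43^1*47^1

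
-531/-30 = 17 + 7/10 = 17.70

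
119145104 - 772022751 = -652877647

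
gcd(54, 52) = 2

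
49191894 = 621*79214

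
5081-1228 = 3853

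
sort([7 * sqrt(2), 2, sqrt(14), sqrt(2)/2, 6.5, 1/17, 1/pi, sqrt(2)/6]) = [1/17, sqrt(2)/6, 1/pi, sqrt(2)/2, 2, sqrt(14), 6.5, 7 * sqrt(2)]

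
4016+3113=7129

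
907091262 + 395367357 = 1302458619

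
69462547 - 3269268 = 66193279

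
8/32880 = 1/4110 ≈ 0.000243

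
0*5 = 0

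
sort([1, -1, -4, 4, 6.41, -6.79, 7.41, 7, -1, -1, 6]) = [-6.79, -4, -1, -1, -1, 1, 4, 6, 6.41, 7, 7.41]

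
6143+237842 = 243985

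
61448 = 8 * 7681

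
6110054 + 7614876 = 13724930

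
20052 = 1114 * 18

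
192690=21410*9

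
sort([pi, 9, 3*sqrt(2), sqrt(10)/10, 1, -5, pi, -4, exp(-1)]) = [-5, -4, sqrt(10)/10, exp(-1), 1, pi, pi, 3*sqrt(2), 9]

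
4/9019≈0.000444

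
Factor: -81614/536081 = -1 * 2^1 * 7^(-1) * 73^1 * 137^(-1) = -146/959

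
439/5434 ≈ 0.0808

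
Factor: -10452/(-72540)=3^(-1)*5^(-1)*31^(-1)*67^1=67/465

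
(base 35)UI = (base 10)1068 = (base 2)10000101100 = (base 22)24C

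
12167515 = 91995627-79828112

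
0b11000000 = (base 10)192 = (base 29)6i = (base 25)7h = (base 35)5h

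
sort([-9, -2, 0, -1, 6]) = [-9, -2, -1, 0, 6]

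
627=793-166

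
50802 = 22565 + 28237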